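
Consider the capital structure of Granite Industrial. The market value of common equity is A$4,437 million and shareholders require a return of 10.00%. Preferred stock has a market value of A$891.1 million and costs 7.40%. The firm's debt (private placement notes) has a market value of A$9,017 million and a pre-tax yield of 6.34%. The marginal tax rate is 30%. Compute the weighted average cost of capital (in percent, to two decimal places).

Total capital V = 4437 + 891.1 + 9017 = 14345.1.
Equity: weight = 4437/14345.1 = 0.3093; cost = 10%.
Preferred: weight = 891.1/14345.1 = 0.0621; cost = 7.4%.
Private placement notes: weight = 9017/14345.1 = 0.6286; after-tax cost = 6.34% × (1 − 30%) = 4.4380%.
WACC = 0.3093 × 10.0000% + 0.0621 × 7.4000% + 0.6286 × 4.4380% = 6.3423%.

6.34%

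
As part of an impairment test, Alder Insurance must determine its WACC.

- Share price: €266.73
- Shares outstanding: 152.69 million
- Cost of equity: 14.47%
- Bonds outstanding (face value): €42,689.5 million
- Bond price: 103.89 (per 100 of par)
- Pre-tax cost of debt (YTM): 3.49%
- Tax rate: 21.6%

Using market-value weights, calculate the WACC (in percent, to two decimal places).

Market value of equity E = 266.73 × 152.69m = 40727.0037m. Market value of debt D = 42689.5m × 103.89/100 = 44350.12155m.
Total capital V = 40727.0037 + 44350.12155 = 85077.12525.
Equity: weight = 40727.0037/85077.12525 = 0.4787; cost = 14.47%.
Bonds outstanding: weight = 44350.12155/85077.12525 = 0.5213; after-tax cost = 3.49% × (1 − 21.6%) = 2.7362%.
WACC = 0.4787 × 14.4700% + 0.5213 × 2.7362% = 8.3532%.

8.35%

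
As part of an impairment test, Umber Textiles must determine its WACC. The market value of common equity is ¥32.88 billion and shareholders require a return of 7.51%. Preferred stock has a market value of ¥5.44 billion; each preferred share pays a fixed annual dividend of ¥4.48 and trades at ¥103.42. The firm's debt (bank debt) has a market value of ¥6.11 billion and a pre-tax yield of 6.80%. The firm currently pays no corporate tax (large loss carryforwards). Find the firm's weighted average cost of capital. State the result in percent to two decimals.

Cost of preferred: Rp = 4.48 / 103.42 = 4.3319%.
Total capital V = 32.88 + 5.44 + 6.11 = 44.43.
Equity: weight = 32.88/44.43 = 0.7400; cost = 7.51%.
Preferred: weight = 5.44/44.43 = 0.1224; cost = 4.3319%.
Bank debt: weight = 6.11/44.43 = 0.1375; after-tax cost = 6.8% × (1 − 0%) = 6.8000%.
WACC = 0.7400 × 7.5100% + 0.1224 × 4.3319% + 0.1375 × 6.8000% = 7.0232%.

7.02%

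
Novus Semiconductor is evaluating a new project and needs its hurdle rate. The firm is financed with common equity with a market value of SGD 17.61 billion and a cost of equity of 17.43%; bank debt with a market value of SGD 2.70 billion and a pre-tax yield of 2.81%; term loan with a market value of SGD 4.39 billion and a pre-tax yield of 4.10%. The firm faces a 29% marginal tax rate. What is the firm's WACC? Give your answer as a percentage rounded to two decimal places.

Total capital V = 17.61 + 2.7 + 4.39 = 24.7.
Equity: weight = 17.61/24.7 = 0.7130; cost = 17.43%.
Bank debt: weight = 2.7/24.7 = 0.1093; after-tax cost = 2.81% × (1 − 29%) = 1.9951%.
Term loan: weight = 4.39/24.7 = 0.1777; after-tax cost = 4.1% × (1 − 29%) = 2.9110%.
WACC = 0.7130 × 17.4300% + 0.1093 × 1.9951% + 0.1777 × 2.9110% = 13.1623%.

13.16%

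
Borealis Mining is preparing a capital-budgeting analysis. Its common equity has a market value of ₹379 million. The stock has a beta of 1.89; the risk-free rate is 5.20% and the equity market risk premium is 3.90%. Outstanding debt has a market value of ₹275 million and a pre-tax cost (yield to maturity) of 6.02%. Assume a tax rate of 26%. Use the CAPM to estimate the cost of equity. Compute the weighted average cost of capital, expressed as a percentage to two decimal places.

9.16%

Cost of equity via CAPM: Re = 5.2% + 1.89 × 3.9% = 12.5710%.
Total capital V = 379 + 275 = 654.
Equity: weight = 379/654 = 0.5795; cost = 12.571%.
Debt: weight = 275/654 = 0.4205; after-tax cost = 6.02% × (1 − 26%) = 4.4548%.
WACC = 0.5795 × 12.5710% + 0.4205 × 4.4548% = 9.1582%.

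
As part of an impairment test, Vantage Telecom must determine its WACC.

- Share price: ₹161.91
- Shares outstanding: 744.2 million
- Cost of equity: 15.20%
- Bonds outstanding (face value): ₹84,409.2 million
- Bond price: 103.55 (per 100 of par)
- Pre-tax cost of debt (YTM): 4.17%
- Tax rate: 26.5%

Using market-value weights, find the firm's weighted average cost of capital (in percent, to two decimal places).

10.10%

Market value of equity E = 161.91 × 744.2m = 120493.422m. Market value of debt D = 84409.2m × 103.55/100 = 87405.7266m.
Total capital V = 120493.422 + 87405.7266 = 207899.1486.
Equity: weight = 120493.422/207899.1486 = 0.5796; cost = 15.2%.
Bonds outstanding: weight = 87405.7266/207899.1486 = 0.4204; after-tax cost = 4.17% × (1 − 26.5%) = 3.0650%.
WACC = 0.5796 × 15.2000% + 0.4204 × 3.0650% = 10.0981%.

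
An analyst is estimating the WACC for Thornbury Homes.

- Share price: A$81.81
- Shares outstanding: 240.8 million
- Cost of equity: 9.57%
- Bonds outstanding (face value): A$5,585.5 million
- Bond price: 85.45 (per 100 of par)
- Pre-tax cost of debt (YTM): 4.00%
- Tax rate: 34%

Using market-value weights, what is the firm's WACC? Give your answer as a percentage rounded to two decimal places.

8.22%

Market value of equity E = 81.81 × 240.8m = 19699.848m. Market value of debt D = 5585.5m × 85.45/100 = 4772.80975m.
Total capital V = 19699.848 + 4772.80975 = 24472.65775.
Equity: weight = 19699.848/24472.65775 = 0.8050; cost = 9.57%.
Bonds outstanding: weight = 4772.80975/24472.65775 = 0.1950; after-tax cost = 4% × (1 − 34%) = 2.6400%.
WACC = 0.8050 × 9.5700% + 0.1950 × 2.6400% = 8.2185%.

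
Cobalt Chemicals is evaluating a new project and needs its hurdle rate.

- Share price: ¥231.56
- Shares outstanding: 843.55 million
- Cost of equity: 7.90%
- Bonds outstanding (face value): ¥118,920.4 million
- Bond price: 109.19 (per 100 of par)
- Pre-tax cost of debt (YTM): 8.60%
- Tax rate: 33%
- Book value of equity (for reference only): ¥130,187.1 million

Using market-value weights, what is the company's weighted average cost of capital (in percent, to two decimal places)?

7.05%

Market value of equity E = 231.56 × 843.55m = 195332.438m. Market value of debt D = 118920.4m × 109.19/100 = 129849.18476m.
Total capital V = 195332.438 + 129849.18476 = 325181.62276.
Equity: weight = 195332.438/325181.62276 = 0.6007; cost = 7.9%.
Bonds outstanding: weight = 129849.18476/325181.62276 = 0.3993; after-tax cost = 8.6% × (1 − 33%) = 5.7620%.
WACC = 0.6007 × 7.9000% + 0.3993 × 5.7620% = 7.0463%.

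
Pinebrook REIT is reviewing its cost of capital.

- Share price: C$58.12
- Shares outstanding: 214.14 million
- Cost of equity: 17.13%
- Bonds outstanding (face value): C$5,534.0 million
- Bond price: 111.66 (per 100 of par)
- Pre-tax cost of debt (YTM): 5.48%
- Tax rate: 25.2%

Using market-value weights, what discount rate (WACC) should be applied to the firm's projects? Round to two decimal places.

Market value of equity E = 58.12 × 214.14m = 12445.8168m. Market value of debt D = 5534m × 111.66/100 = 6179.2644m.
Total capital V = 12445.8168 + 6179.2644 = 18625.0812.
Equity: weight = 12445.8168/18625.0812 = 0.6682; cost = 17.13%.
Bonds outstanding: weight = 6179.2644/18625.0812 = 0.3318; after-tax cost = 5.48% × (1 − 25.2%) = 4.0990%.
WACC = 0.6682 × 17.1300% + 0.3318 × 4.0990% = 12.8067%.

12.81%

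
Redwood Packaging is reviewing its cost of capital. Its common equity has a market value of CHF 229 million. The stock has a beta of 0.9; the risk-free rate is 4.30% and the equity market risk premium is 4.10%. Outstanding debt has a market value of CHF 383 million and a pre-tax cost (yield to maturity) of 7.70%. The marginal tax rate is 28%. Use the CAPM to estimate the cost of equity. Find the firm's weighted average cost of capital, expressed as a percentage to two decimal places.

Cost of equity via CAPM: Re = 4.3% + 0.9 × 4.1% = 7.9900%.
Total capital V = 229 + 383 = 612.
Equity: weight = 229/612 = 0.3742; cost = 7.99%.
Debt: weight = 383/612 = 0.6258; after-tax cost = 7.7% × (1 − 28%) = 5.5440%.
WACC = 0.3742 × 7.9900% + 0.6258 × 5.5440% = 6.4593%.

6.46%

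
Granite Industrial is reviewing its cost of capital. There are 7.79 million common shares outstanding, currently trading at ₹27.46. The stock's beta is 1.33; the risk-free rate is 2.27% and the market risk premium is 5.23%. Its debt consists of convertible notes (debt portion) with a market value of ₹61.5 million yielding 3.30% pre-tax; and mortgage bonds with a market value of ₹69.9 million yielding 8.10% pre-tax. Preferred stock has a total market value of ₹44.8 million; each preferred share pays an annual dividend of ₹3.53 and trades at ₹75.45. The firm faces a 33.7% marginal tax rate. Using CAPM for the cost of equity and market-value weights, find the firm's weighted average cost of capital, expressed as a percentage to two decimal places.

6.90%

Cost of equity via CAPM: Re = 2.27% + 1.33 × 5.23% = 9.2259%.
Cost of preferred: Rp = 3.53 / 75.45 = 4.6786%.
Market value of equity E = 27.46 × 7.79m = 213.9134m.
Total capital V = 213.9134 + 44.8 + 61.5 + 69.9 = 390.1134.
Equity: weight = 213.9134/390.1134 = 0.5483; cost = 9.2259%.
Preferred: weight = 44.8/390.1134 = 0.1148; cost = 4.6786%.
Convertible notes (debt portion): weight = 61.5/390.1134 = 0.1576; after-tax cost = 3.3% × (1 − 33.7%) = 2.1879%.
Mortgage bonds: weight = 69.9/390.1134 = 0.1792; after-tax cost = 8.1% × (1 − 33.7%) = 5.3703%.
WACC = 0.5483 × 9.2259% + 0.1148 × 4.6786% + 0.1576 × 2.1879% + 0.1792 × 5.3703% = 6.9033%.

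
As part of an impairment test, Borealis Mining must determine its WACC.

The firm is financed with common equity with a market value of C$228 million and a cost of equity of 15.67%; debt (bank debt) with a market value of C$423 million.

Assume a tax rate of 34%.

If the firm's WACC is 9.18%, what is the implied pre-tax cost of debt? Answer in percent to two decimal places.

8.61%

Total capital V = 228 + 423 = 651.
Equity weight = 228/651 = 0.3502.
Bank debt weight = 423/651 = 0.6498.
Equity contribution = 0.3502 × 15.67% = 5.4881%.
Remaining for debt = 9.18% − 5.4881% = 3.6919%.
Rd × (1 − 34%) × 0.6498 = 3.6919%  ⇒  Rd = 8.6089%.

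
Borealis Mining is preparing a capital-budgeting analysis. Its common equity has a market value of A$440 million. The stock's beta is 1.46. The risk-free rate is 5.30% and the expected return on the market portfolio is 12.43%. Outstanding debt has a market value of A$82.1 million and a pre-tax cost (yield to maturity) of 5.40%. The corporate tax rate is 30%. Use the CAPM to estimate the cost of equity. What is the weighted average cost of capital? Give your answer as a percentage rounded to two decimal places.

13.83%

Market risk premium = 12.43% − 5.3% = 7.13%.
Cost of equity via CAPM: Re = 5.3% + 1.46 × 7.13% = 15.7098%.
Total capital V = 440 + 82.1 = 522.1.
Equity: weight = 440/522.1 = 0.8428; cost = 15.7098%.
Debt: weight = 82.1/522.1 = 0.1572; after-tax cost = 5.4% × (1 − 30%) = 3.7800%.
WACC = 0.8428 × 15.7098% + 0.1572 × 3.7800% = 13.8338%.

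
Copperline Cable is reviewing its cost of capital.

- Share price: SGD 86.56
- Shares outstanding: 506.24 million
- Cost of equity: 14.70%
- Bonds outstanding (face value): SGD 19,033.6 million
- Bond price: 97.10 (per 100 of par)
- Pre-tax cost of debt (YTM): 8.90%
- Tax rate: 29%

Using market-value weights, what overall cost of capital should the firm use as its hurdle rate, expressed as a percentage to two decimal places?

Market value of equity E = 86.56 × 506.24m = 43820.1344m. Market value of debt D = 19033.6m × 97.1/100 = 18481.6256m.
Total capital V = 43820.1344 + 18481.6256 = 62301.76.
Equity: weight = 43820.1344/62301.76 = 0.7034; cost = 14.7%.
Bonds outstanding: weight = 18481.6256/62301.76 = 0.2966; after-tax cost = 8.9% × (1 − 29%) = 6.3190%.
WACC = 0.7034 × 14.7000% + 0.2966 × 6.3190% = 12.2138%.

12.21%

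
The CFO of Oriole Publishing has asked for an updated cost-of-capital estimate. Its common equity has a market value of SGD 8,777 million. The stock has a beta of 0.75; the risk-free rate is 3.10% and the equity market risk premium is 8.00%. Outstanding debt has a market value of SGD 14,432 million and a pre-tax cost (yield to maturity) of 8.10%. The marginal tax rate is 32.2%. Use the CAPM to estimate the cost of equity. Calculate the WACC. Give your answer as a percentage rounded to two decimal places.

6.86%

Cost of equity via CAPM: Re = 3.1% + 0.75 × 8.0% = 9.1000%.
Total capital V = 8777 + 14432 = 23209.
Equity: weight = 8777/23209 = 0.3782; cost = 9.1%.
Debt: weight = 14432/23209 = 0.6218; after-tax cost = 8.1% × (1 − 32.2%) = 5.4918%.
WACC = 0.3782 × 9.1000% + 0.6218 × 5.4918% = 6.8563%.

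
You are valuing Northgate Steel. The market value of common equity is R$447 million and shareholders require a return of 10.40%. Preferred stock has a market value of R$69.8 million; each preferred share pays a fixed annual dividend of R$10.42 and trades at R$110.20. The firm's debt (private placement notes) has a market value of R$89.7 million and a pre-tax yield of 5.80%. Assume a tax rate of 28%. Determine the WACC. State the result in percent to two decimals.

Cost of preferred: Rp = 10.42 / 110.2 = 9.4555%.
Total capital V = 447 + 69.8 + 89.7 = 606.5.
Equity: weight = 447/606.5 = 0.7370; cost = 10.4%.
Preferred: weight = 69.8/606.5 = 0.1151; cost = 9.4555%.
Private placement notes: weight = 89.7/606.5 = 0.1479; after-tax cost = 5.8% × (1 − 28%) = 4.1760%.
WACC = 0.7370 × 10.4000% + 0.1151 × 9.4555% + 0.1479 × 4.1760% = 9.3708%.

9.37%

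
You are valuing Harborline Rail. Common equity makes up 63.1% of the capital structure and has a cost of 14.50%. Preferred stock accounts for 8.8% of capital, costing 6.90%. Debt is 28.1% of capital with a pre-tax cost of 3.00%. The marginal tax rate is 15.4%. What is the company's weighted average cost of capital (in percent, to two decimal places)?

10.47%

After-tax cost of debt = 3% × (1 − 15.4%) = 2.5380%.
WACC = 0.631 × 14.5000% + 0.088 × 6.9000% + 0.281 × 2.5380% = 10.4699%.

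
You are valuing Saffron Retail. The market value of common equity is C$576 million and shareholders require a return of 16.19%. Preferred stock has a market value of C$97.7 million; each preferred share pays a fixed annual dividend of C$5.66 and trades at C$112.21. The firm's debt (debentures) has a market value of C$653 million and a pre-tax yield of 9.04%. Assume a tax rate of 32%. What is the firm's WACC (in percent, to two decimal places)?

10.43%

Cost of preferred: Rp = 5.66 / 112.21 = 5.0441%.
Total capital V = 576 + 97.7 + 653 = 1326.7.
Equity: weight = 576/1326.7 = 0.4342; cost = 16.19%.
Preferred: weight = 97.7/1326.7 = 0.0736; cost = 5.0441%.
Debentures: weight = 653/1326.7 = 0.4922; after-tax cost = 9.04% × (1 − 32%) = 6.1472%.
WACC = 0.4342 × 16.1900% + 0.0736 × 5.0441% + 0.4922 × 6.1472% = 10.4261%.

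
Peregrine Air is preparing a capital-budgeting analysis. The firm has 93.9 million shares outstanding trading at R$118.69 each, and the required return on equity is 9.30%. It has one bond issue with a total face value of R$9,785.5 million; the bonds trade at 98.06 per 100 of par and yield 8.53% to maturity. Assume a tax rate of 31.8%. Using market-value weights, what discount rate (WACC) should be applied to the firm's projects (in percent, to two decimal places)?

7.69%

Market value of equity E = 118.69 × 93.9m = 11144.991m. Market value of debt D = 9785.5m × 98.06/100 = 9595.6613m.
Total capital V = 11144.991 + 9595.6613 = 20740.6523.
Equity: weight = 11144.991/20740.6523 = 0.5374; cost = 9.3%.
Bonds outstanding: weight = 9595.6613/20740.6523 = 0.4626; after-tax cost = 8.53% × (1 − 31.8%) = 5.8175%.
WACC = 0.5374 × 9.3000% + 0.4626 × 5.8175% = 7.6888%.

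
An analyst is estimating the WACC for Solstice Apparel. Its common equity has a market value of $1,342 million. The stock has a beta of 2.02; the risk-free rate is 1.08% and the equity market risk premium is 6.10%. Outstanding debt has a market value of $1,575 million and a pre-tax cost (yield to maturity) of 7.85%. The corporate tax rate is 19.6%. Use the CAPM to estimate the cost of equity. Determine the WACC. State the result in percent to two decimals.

Cost of equity via CAPM: Re = 1.08% + 2.02 × 6.1% = 13.4020%.
Total capital V = 1342 + 1575 = 2917.
Equity: weight = 1342/2917 = 0.4601; cost = 13.402%.
Debt: weight = 1575/2917 = 0.5399; after-tax cost = 7.85% × (1 − 19.6%) = 6.3114%.
WACC = 0.4601 × 13.4020% + 0.5399 × 6.3114% = 9.5735%.

9.57%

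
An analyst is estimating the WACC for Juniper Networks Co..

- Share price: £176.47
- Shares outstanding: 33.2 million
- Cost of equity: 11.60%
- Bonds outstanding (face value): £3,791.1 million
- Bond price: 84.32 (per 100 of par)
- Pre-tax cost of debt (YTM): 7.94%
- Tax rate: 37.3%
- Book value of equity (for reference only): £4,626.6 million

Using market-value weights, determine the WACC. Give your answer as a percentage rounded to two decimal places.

9.26%

Market value of equity E = 176.47 × 33.2m = 5858.804m. Market value of debt D = 3791.1m × 84.32/100 = 3196.65552m.
Total capital V = 5858.804 + 3196.65552 = 9055.45952.
Equity: weight = 5858.804/9055.45952 = 0.6470; cost = 11.6%.
Bonds outstanding: weight = 3196.65552/9055.45952 = 0.3530; after-tax cost = 7.94% × (1 − 37.3%) = 4.9784%.
WACC = 0.6470 × 11.6000% + 0.3530 × 4.9784% = 9.2625%.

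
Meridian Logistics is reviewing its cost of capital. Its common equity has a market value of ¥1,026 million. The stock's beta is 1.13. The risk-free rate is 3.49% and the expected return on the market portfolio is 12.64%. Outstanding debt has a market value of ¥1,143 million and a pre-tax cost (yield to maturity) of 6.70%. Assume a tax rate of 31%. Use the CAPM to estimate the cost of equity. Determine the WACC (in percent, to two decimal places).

8.98%

Market risk premium = 12.64% − 3.49% = 9.15%.
Cost of equity via CAPM: Re = 3.49% + 1.13 × 9.15% = 13.8295%.
Total capital V = 1026 + 1143 = 2169.
Equity: weight = 1026/2169 = 0.4730; cost = 13.8295%.
Debt: weight = 1143/2169 = 0.5270; after-tax cost = 6.7% × (1 − 31%) = 4.6230%.
WACC = 0.4730 × 13.8295% + 0.5270 × 4.6230% = 8.9779%.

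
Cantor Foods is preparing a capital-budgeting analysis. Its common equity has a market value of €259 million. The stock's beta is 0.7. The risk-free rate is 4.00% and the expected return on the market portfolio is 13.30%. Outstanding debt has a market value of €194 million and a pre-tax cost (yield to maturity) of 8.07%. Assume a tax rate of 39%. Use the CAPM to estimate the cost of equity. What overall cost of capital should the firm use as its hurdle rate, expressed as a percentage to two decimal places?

8.12%

Market risk premium = 13.3% − 4.0% = 9.3%.
Cost of equity via CAPM: Re = 4.0% + 0.7 × 9.3% = 10.5100%.
Total capital V = 259 + 194 = 453.
Equity: weight = 259/453 = 0.5717; cost = 10.51%.
Debt: weight = 194/453 = 0.4283; after-tax cost = 8.07% × (1 − 39%) = 4.9227%.
WACC = 0.5717 × 10.5100% + 0.4283 × 4.9227% = 8.1172%.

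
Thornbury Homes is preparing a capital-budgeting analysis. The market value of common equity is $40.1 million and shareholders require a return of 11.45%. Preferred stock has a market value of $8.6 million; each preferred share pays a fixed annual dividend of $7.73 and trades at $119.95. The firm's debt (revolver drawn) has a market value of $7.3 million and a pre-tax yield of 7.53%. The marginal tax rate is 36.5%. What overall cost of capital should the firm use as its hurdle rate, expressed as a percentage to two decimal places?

Cost of preferred: Rp = 7.73 / 119.95 = 6.4444%.
Total capital V = 40.1 + 8.6 + 7.3 = 56.
Equity: weight = 40.1/56 = 0.7161; cost = 11.45%.
Preferred: weight = 8.6/56 = 0.1536; cost = 6.4444%.
Revolver drawn: weight = 7.3/56 = 0.1304; after-tax cost = 7.53% × (1 − 36.5%) = 4.7816%.
WACC = 0.7161 × 11.4500% + 0.1536 × 6.4444% + 0.1304 × 4.7816% = 9.8120%.

9.81%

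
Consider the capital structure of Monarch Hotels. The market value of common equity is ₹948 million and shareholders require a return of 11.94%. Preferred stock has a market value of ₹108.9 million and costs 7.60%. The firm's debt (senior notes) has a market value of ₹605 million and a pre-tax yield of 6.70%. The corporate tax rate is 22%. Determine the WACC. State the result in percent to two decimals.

Total capital V = 948 + 108.9 + 605 = 1661.9.
Equity: weight = 948/1661.9 = 0.5704; cost = 11.94%.
Preferred: weight = 108.9/1661.9 = 0.0655; cost = 7.6%.
Senior notes: weight = 605/1661.9 = 0.3640; after-tax cost = 6.7% × (1 − 22%) = 5.2260%.
WACC = 0.5704 × 11.9400% + 0.0655 × 7.6000% + 0.3640 × 5.2260% = 9.2114%.

9.21%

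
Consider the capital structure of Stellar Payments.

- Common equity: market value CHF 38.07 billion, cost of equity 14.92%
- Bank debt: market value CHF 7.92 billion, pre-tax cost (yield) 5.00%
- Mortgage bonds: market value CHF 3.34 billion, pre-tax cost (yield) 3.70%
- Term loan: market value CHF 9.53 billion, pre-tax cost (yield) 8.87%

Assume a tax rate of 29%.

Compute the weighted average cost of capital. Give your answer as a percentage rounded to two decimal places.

11.30%

Total capital V = 38.07 + 7.92 + 3.34 + 9.53 = 58.86.
Equity: weight = 38.07/58.86 = 0.6468; cost = 14.92%.
Bank debt: weight = 7.92/58.86 = 0.1346; after-tax cost = 5% × (1 − 29%) = 3.5500%.
Mortgage bonds: weight = 3.34/58.86 = 0.0567; after-tax cost = 3.7% × (1 − 29%) = 2.6270%.
Term loan: weight = 9.53/58.86 = 0.1619; after-tax cost = 8.87% × (1 − 29%) = 6.2977%.
WACC = 0.6468 × 14.9200% + 0.1346 × 3.5500% + 0.0567 × 2.6270% + 0.1619 × 6.2977% = 11.2965%.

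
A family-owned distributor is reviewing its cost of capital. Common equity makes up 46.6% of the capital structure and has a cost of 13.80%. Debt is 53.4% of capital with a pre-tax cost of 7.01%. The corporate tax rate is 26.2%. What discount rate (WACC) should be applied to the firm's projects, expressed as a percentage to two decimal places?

9.19%

After-tax cost of debt = 7.01% × (1 − 26.2%) = 5.1734%.
WACC = 0.466 × 13.8000% + 0.534 × 5.1734% = 9.1934%.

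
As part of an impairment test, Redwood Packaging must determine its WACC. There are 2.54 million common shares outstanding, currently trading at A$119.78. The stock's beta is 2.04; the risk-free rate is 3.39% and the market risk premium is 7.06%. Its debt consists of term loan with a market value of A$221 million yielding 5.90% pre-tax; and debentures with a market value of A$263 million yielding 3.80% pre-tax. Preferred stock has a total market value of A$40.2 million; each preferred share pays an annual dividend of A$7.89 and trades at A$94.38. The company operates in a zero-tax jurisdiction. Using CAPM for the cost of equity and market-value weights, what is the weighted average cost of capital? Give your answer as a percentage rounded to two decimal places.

9.72%

Cost of equity via CAPM: Re = 3.39% + 2.04 × 7.06% = 17.7924%.
Cost of preferred: Rp = 7.89 / 94.38 = 8.3598%.
Market value of equity E = 119.78 × 2.54m = 304.2412m.
Total capital V = 304.2412 + 40.2 + 221 + 263 = 828.4412.
Equity: weight = 304.2412/828.4412 = 0.3672; cost = 17.7924%.
Preferred: weight = 40.2/828.4412 = 0.0485; cost = 8.3598%.
Term loan: weight = 221/828.4412 = 0.2668; after-tax cost = 5.9% × (1 − 0%) = 5.9000%.
Debentures: weight = 263/828.4412 = 0.3175; after-tax cost = 3.8% × (1 − 0%) = 3.8000%.
WACC = 0.3672 × 17.7924% + 0.0485 × 8.3598% + 0.2668 × 5.9000% + 0.3175 × 3.8000% = 9.7201%.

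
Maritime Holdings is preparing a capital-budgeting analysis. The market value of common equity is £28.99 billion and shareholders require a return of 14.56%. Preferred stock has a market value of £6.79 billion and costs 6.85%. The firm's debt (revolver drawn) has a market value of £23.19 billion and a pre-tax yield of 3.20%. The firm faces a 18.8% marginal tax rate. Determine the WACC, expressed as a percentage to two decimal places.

Total capital V = 28.99 + 6.79 + 23.19 = 58.97.
Equity: weight = 28.99/58.97 = 0.4916; cost = 14.56%.
Preferred: weight = 6.79/58.97 = 0.1151; cost = 6.85%.
Revolver drawn: weight = 23.19/58.97 = 0.3933; after-tax cost = 3.2% × (1 − 18.8%) = 2.5984%.
WACC = 0.4916 × 14.5600% + 0.1151 × 6.8500% + 0.3933 × 2.5984% = 8.9683%.

8.97%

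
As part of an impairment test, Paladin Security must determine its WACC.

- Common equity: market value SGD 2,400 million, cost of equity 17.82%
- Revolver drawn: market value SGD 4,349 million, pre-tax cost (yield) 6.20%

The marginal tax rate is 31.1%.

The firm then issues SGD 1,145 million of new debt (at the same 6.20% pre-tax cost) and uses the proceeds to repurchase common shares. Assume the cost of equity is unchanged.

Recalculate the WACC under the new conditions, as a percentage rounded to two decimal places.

After the change:
Total capital V = 1255 + 5494 = 6749.
Equity: weight = 1255/6749 = 0.1860; cost = 17.82%.
Revolver drawn: weight = 5494/6749 = 0.8140; after-tax cost = 6.2% × (1 − 31.1%) = 4.2718%.
WACC = 0.1860 × 17.8200% + 0.8140 × 4.2718% = 6.7911%.

6.79%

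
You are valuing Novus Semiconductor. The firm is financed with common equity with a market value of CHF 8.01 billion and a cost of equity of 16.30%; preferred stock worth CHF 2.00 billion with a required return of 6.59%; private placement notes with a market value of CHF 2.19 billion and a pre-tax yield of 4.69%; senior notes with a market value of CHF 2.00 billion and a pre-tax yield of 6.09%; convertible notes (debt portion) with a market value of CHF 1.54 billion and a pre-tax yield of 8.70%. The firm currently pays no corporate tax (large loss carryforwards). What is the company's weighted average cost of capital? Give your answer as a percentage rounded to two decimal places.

Total capital V = 8.01 + 2 + 2.19 + 2 + 1.54 = 15.74.
Equity: weight = 8.01/15.74 = 0.5089; cost = 16.3%.
Preferred: weight = 2/15.74 = 0.1271; cost = 6.59%.
Private placement notes: weight = 2.19/15.74 = 0.1391; after-tax cost = 4.69% × (1 − 0%) = 4.6900%.
Senior notes: weight = 2/15.74 = 0.1271; after-tax cost = 6.09% × (1 − 0%) = 6.0900%.
Convertible notes (debt portion): weight = 1.54/15.74 = 0.0978; after-tax cost = 8.7% × (1 − 0%) = 8.7000%.
WACC = 0.5089 × 16.3000% + 0.1271 × 6.5900% + 0.1391 × 4.6900% + 0.1271 × 6.0900% + 0.0978 × 8.7000% = 11.4099%.

11.41%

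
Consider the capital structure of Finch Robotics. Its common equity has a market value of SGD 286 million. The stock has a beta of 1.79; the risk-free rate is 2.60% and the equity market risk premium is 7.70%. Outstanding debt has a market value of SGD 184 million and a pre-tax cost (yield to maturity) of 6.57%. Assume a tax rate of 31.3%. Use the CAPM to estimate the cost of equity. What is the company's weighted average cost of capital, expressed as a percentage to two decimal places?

11.74%

Cost of equity via CAPM: Re = 2.6% + 1.79 × 7.7% = 16.3830%.
Total capital V = 286 + 184 = 470.
Equity: weight = 286/470 = 0.6085; cost = 16.383%.
Debt: weight = 184/470 = 0.3915; after-tax cost = 6.57% × (1 − 31.3%) = 4.5136%.
WACC = 0.6085 × 16.3830% + 0.3915 × 4.5136% = 11.7363%.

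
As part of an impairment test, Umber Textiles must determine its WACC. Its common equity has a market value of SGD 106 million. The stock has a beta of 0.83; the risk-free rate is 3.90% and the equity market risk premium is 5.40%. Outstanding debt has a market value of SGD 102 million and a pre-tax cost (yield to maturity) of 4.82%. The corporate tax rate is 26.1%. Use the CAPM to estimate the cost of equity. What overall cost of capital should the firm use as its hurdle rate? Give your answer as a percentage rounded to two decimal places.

6.02%

Cost of equity via CAPM: Re = 3.9% + 0.83 × 5.4% = 8.3820%.
Total capital V = 106 + 102 = 208.
Equity: weight = 106/208 = 0.5096; cost = 8.382%.
Debt: weight = 102/208 = 0.4904; after-tax cost = 4.82% × (1 − 26.1%) = 3.5620%.
WACC = 0.5096 × 8.3820% + 0.4904 × 3.5620% = 6.0183%.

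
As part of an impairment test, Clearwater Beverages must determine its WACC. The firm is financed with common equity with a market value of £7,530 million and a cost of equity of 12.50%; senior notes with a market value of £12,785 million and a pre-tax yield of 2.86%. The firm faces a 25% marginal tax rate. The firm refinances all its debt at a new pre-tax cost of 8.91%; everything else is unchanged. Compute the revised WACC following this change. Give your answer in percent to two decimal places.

8.84%

After the change:
Total capital V = 7530 + 12785 = 20315.
Equity: weight = 7530/20315 = 0.3707; cost = 12.5%.
Senior notes: weight = 12785/20315 = 0.6293; after-tax cost = 8.91% × (1 − 25%) = 6.6825%.
WACC = 0.3707 × 12.5000% + 0.6293 × 6.6825% = 8.8388%.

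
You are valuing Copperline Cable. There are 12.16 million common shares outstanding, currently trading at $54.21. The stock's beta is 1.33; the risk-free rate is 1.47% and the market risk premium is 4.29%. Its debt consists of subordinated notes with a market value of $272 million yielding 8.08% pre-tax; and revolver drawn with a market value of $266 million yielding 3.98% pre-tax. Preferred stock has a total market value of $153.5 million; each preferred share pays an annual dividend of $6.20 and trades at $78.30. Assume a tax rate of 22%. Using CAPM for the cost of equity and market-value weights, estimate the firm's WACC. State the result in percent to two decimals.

Cost of equity via CAPM: Re = 1.47% + 1.33 × 4.29% = 7.1757%.
Cost of preferred: Rp = 6.2 / 78.3 = 7.9183%.
Market value of equity E = 54.21 × 12.16m = 659.1936m.
Total capital V = 659.1936 + 153.5 + 272 + 266 = 1350.6936.
Equity: weight = 659.1936/1350.6936 = 0.4880; cost = 7.1757%.
Preferred: weight = 153.5/1350.6936 = 0.1136; cost = 7.9183%.
Subordinated notes: weight = 272/1350.6936 = 0.2014; after-tax cost = 8.08% × (1 − 22%) = 6.3024%.
Revolver drawn: weight = 266/1350.6936 = 0.1969; after-tax cost = 3.98% × (1 − 22%) = 3.1044%.
WACC = 0.4880 × 7.1757% + 0.1136 × 7.9183% + 0.2014 × 6.3024% + 0.1969 × 3.1044% = 6.2824%.

6.28%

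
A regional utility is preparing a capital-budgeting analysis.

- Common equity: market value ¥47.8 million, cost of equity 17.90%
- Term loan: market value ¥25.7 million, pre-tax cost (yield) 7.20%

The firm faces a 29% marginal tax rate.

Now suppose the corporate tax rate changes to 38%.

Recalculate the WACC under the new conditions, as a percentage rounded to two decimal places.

After the change:
Total capital V = 47.8 + 25.7 = 73.5.
Equity: weight = 47.8/73.5 = 0.6503; cost = 17.9%.
Term loan: weight = 25.7/73.5 = 0.3497; after-tax cost = 7.2% × (1 − 38%) = 4.4640%.
WACC = 0.6503 × 17.9000% + 0.3497 × 4.4640% = 13.2020%.

13.20%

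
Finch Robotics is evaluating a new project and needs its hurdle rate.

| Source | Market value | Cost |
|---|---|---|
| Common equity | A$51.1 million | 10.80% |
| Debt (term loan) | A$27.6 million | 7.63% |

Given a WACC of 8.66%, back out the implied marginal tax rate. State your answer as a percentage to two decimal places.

38.43%

Total capital V = 51.1 + 27.6 = 78.7.
Equity weight = 51.1/78.7 = 0.6493.
Term loan weight = 27.6/78.7 = 0.3507.
Equity contribution = 0.6493 × 10.8% = 7.0125%.
Debt contribution must be 8.66% − 7.0125% = 1.6475%.
0.3507 × 7.63% × (1 − T) = 1.6475%  ⇒  (1 − T) = 0.6157.
T = 38.4286%.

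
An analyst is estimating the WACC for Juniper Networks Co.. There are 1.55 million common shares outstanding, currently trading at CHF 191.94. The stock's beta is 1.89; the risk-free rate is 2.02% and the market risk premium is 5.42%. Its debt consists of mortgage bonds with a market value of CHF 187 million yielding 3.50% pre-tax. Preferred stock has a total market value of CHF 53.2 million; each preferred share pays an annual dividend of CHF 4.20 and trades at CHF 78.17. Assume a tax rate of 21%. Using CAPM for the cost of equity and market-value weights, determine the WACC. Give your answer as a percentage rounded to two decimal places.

8.28%

Cost of equity via CAPM: Re = 2.02% + 1.89 × 5.42% = 12.2638%.
Cost of preferred: Rp = 4.2 / 78.17 = 5.3729%.
Market value of equity E = 191.94 × 1.55m = 297.507m.
Total capital V = 297.507 + 53.2 + 187 = 537.707.
Equity: weight = 297.507/537.707 = 0.5533; cost = 12.2638%.
Preferred: weight = 53.2/537.707 = 0.0989; cost = 5.3729%.
Mortgage bonds: weight = 187/537.707 = 0.3478; after-tax cost = 3.5% × (1 − 21%) = 2.7650%.
WACC = 0.5533 × 12.2638% + 0.0989 × 5.3729% + 0.3478 × 2.7650% = 8.2786%.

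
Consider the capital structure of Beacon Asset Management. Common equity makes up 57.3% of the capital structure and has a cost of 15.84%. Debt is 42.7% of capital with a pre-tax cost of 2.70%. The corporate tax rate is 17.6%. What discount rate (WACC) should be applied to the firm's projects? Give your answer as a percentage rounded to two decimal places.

After-tax cost of debt = 2.7% × (1 − 17.6%) = 2.2248%.
WACC = 0.573 × 15.8400% + 0.427 × 2.2248% = 10.0263%.

10.03%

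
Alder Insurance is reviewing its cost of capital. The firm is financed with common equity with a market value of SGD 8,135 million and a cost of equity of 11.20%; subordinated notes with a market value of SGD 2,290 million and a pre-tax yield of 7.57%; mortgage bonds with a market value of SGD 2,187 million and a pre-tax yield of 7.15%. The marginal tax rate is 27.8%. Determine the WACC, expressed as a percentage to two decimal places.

Total capital V = 8135 + 2290 + 2187 = 12612.
Equity: weight = 8135/12612 = 0.6450; cost = 11.2%.
Subordinated notes: weight = 2290/12612 = 0.1816; after-tax cost = 7.57% × (1 − 27.8%) = 5.4655%.
Mortgage bonds: weight = 2187/12612 = 0.1734; after-tax cost = 7.15% × (1 − 27.8%) = 5.1623%.
WACC = 0.6450 × 11.2000% + 0.1816 × 5.4655% + 0.1734 × 5.1623% = 9.1118%.

9.11%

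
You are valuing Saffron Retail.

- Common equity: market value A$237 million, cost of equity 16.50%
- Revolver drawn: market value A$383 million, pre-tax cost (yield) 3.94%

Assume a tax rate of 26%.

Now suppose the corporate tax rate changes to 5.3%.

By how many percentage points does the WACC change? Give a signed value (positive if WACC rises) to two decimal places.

Current WACC:
Total capital V = 237 + 383 = 620.
Equity: weight = 237/620 = 0.3823; cost = 16.5%.
Revolver drawn: weight = 383/620 = 0.6177; after-tax cost = 3.94% × (1 − 26%) = 2.9156%.
WACC = 0.3823 × 16.5000% + 0.6177 × 2.9156% = 8.1083%.
After the change:
Total capital V = 237 + 383 = 620.
Equity: weight = 237/620 = 0.3823; cost = 16.5%.
Revolver drawn: weight = 383/620 = 0.6177; after-tax cost = 3.94% × (1 − 5.3%) = 3.7312%.
WACC = 0.3823 × 16.5000% + 0.6177 × 3.7312% = 8.6122%.
Change in WACC = 8.6122% − 8.1083% = 0.5038 pp.

+0.50 pp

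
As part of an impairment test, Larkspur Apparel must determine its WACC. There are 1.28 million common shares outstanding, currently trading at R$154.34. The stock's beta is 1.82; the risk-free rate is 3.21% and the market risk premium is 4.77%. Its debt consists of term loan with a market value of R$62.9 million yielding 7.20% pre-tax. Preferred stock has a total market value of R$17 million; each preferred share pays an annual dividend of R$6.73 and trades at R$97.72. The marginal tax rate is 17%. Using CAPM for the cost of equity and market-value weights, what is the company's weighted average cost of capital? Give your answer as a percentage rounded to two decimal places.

10.24%

Cost of equity via CAPM: Re = 3.21% + 1.82 × 4.77% = 11.8914%.
Cost of preferred: Rp = 6.73 / 97.72 = 6.8870%.
Market value of equity E = 154.34 × 1.28m = 197.5552m.
Total capital V = 197.5552 + 17 + 62.9 = 277.4552.
Equity: weight = 197.5552/277.4552 = 0.7120; cost = 11.8914%.
Preferred: weight = 17/277.4552 = 0.0613; cost = 6.887%.
Term loan: weight = 62.9/277.4552 = 0.2267; after-tax cost = 7.2% × (1 − 17%) = 5.9760%.
WACC = 0.7120 × 11.8914% + 0.0613 × 6.8870% + 0.2267 × 5.9760% = 10.2437%.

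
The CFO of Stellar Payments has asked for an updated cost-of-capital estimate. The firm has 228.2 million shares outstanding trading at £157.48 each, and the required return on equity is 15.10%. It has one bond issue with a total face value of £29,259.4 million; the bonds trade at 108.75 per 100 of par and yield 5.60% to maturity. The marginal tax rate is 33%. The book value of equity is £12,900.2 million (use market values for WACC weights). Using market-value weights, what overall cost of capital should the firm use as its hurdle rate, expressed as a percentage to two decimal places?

9.77%

Market value of equity E = 157.48 × 228.2m = 35936.936m. Market value of debt D = 29259.4m × 108.75/100 = 31819.5975m.
Total capital V = 35936.936 + 31819.5975 = 67756.5335.
Equity: weight = 35936.936/67756.5335 = 0.5304; cost = 15.1%.
Bonds outstanding: weight = 31819.5975/67756.5335 = 0.4696; after-tax cost = 5.6% × (1 − 33%) = 3.7520%.
WACC = 0.5304 × 15.1000% + 0.4696 × 3.7520% = 9.7708%.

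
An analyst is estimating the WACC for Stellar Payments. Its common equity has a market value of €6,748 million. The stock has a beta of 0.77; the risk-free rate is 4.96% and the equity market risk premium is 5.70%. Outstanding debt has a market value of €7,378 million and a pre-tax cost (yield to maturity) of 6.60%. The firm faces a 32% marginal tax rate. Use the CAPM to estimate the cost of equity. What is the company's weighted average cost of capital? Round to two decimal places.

6.81%

Cost of equity via CAPM: Re = 4.96% + 0.77 × 5.7% = 9.3490%.
Total capital V = 6748 + 7378 = 14126.
Equity: weight = 6748/14126 = 0.4777; cost = 9.349%.
Debt: weight = 7378/14126 = 0.5223; after-tax cost = 6.6% × (1 − 32%) = 4.4880%.
WACC = 0.4777 × 9.3490% + 0.5223 × 4.4880% = 6.8101%.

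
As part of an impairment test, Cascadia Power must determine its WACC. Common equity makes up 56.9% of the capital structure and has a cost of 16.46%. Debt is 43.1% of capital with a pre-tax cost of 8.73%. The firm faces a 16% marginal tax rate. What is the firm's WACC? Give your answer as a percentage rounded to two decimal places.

12.53%

After-tax cost of debt = 8.73% × (1 − 16%) = 7.3332%.
WACC = 0.569 × 16.4600% + 0.431 × 7.3332% = 12.5263%.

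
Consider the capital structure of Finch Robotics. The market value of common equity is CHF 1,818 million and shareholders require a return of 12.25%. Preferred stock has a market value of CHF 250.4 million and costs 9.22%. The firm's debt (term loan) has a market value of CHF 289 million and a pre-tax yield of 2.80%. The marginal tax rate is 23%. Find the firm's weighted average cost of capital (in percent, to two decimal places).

Total capital V = 1818 + 250.4 + 289 = 2357.4.
Equity: weight = 1818/2357.4 = 0.7712; cost = 12.25%.
Preferred: weight = 250.4/2357.4 = 0.1062; cost = 9.22%.
Term loan: weight = 289/2357.4 = 0.1226; after-tax cost = 2.8% × (1 − 23%) = 2.1560%.
WACC = 0.7712 × 12.2500% + 0.1062 × 9.2200% + 0.1226 × 2.1560% = 10.6907%.

10.69%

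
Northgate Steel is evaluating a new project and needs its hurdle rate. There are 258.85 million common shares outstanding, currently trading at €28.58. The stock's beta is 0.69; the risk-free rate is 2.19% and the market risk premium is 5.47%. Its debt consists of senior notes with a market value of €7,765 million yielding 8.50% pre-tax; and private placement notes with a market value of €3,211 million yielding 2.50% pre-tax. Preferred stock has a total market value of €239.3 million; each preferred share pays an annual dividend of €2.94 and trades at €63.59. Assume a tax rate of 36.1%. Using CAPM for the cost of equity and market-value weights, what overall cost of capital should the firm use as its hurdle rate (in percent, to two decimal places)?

Cost of equity via CAPM: Re = 2.19% + 0.69 × 5.47% = 5.9643%.
Cost of preferred: Rp = 2.94 / 63.59 = 4.6234%.
Market value of equity E = 28.58 × 258.85m = 7397.933m.
Total capital V = 7397.933 + 239.3 + 7765 + 3211 = 18613.233.
Equity: weight = 7397.933/18613.233 = 0.3975; cost = 5.9643%.
Preferred: weight = 239.3/18613.233 = 0.0129; cost = 4.6234%.
Senior notes: weight = 7765/18613.233 = 0.4172; after-tax cost = 8.5% × (1 − 36.1%) = 5.4315%.
Private placement notes: weight = 3211/18613.233 = 0.1725; after-tax cost = 2.5% × (1 − 36.1%) = 1.5975%.
WACC = 0.3975 × 5.9643% + 0.0129 × 4.6234% + 0.4172 × 5.4315% + 0.1725 × 1.5975% = 4.9715%.

4.97%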